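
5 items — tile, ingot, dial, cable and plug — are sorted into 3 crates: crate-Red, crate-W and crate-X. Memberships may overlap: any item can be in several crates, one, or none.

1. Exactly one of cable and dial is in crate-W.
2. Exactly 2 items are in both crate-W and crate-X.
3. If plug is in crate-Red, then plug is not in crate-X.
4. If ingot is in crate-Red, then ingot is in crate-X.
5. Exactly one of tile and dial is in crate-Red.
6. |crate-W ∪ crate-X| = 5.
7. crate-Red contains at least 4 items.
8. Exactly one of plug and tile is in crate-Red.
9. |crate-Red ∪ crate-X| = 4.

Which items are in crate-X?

crate-X = {cable, dial, ingot}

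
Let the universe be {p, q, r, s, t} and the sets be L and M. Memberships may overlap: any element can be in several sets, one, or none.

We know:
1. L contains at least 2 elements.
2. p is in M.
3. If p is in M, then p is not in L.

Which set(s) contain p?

p: M

From (2): p ∈ M.
(3): p ∉ L.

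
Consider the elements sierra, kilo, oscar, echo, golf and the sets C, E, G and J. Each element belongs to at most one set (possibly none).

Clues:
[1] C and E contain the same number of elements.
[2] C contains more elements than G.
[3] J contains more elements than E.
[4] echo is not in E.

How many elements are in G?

0

From (4): echo ∉ E.
Suppose sierra ∈ G: no assignment then satisfies all the clues, so sierra ∉ G.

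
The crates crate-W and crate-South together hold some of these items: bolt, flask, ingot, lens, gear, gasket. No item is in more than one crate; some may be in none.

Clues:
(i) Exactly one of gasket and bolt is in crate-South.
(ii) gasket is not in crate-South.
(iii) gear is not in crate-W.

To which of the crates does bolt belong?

From (ii): gasket ∉ crate-South.
From (iii): gear ∉ crate-W.
(i) (exactly one): bolt ∈ crate-South.

bolt: crate-South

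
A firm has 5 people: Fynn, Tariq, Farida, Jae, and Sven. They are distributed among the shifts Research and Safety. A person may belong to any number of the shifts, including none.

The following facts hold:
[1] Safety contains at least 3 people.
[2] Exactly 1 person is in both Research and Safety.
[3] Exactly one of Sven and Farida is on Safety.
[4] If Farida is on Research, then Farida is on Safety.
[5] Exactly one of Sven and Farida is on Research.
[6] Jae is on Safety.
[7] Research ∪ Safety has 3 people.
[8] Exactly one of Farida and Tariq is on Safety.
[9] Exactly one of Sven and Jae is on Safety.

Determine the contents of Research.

Research = {Farida}

From (6): Jae ∈ Safety.
(9) (exactly one): Sven ∉ Safety.
(3) (exactly one): Farida ∈ Safety.
(8) (exactly one): Tariq ∉ Safety.
(1): only 3 candidates remain for Safety, so all are in.
Suppose Fynn ∈ Research: no assignment then satisfies all the clues, so Fynn ∉ Research.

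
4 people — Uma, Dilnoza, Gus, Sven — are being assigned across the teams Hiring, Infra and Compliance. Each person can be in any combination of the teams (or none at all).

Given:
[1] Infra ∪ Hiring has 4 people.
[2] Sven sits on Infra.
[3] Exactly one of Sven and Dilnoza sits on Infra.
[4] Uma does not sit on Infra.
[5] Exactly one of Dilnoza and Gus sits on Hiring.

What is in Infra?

Infra = {Gus, Sven}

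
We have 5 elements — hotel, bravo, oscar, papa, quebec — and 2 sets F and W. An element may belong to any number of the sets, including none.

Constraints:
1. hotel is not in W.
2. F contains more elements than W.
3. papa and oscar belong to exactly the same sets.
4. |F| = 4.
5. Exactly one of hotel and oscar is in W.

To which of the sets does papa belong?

papa: F, W

From (1): hotel ∉ W.
(5) (exactly one): oscar ∈ W.
(3): papa matches oscar: papa ∈ W.
Suppose papa ∉ F: no assignment then satisfies all the clues, so papa ∈ F.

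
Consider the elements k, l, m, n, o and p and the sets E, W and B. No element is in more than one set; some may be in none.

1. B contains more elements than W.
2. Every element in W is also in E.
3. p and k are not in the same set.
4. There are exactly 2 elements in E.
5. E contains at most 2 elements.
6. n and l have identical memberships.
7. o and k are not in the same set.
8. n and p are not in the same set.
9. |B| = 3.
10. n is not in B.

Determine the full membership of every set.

E = {l, n}; W = {}; B = {m, o, p}

From (10): n ∉ B.
(6): l matches n: l ∉ B.
Suppose k ∈ E: no assignment then satisfies all the clues, so k ∉ E.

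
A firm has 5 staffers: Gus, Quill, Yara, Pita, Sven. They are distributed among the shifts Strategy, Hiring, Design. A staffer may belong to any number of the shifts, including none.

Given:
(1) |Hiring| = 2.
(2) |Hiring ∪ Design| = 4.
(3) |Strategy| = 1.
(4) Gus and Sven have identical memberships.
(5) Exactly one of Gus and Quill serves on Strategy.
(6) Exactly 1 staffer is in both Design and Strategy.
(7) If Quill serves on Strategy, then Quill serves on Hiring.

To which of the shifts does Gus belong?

Gus: Design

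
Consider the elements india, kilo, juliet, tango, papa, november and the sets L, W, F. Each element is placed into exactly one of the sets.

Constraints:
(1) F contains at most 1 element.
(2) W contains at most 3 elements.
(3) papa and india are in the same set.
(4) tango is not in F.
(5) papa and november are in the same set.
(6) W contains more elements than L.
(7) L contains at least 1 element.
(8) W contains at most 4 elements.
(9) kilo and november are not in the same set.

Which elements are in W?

W = {india, november, papa}

From (4): tango ∉ F.
Suppose india ∉ W: no assignment then satisfies all the clues, so india ∈ W.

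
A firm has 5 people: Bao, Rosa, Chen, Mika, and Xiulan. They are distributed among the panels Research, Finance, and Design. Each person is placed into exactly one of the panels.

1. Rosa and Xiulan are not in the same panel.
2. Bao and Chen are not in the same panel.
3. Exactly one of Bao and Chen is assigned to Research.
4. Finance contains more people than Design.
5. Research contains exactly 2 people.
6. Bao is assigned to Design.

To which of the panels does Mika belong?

Mika: Finance

From (6): Bao ∈ Design.
(2): Chen ∉ Design.
(3) (exactly one): Chen ∈ Research.
Suppose Mika ∈ Research: no assignment then satisfies all the clues, so Mika ∉ Research.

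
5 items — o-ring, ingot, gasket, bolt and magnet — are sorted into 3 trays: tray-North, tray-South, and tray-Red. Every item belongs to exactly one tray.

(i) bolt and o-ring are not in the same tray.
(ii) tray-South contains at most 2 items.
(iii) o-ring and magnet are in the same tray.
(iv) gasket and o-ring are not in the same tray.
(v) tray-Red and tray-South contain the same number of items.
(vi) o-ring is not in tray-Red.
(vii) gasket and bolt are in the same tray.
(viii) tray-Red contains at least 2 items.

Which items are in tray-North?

tray-North = {ingot}

From (vi): o-ring ∉ tray-Red.
(iii): magnet matches o-ring: magnet ∉ tray-Red.
Suppose o-ring ∈ tray-North: no assignment then satisfies all the clues, so o-ring ∉ tray-North.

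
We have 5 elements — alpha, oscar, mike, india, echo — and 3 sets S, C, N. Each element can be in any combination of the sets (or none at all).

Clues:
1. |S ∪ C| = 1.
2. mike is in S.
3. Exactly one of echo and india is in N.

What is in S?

From (2): mike ∈ S.
Suppose alpha ∈ S: no assignment then satisfies all the clues, so alpha ∉ S.

S = {mike}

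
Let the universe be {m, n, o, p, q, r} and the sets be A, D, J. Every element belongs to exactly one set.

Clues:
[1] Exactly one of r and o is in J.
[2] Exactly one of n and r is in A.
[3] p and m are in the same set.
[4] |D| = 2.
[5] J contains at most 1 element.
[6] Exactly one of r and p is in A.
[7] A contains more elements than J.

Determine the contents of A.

A = {m, n, p}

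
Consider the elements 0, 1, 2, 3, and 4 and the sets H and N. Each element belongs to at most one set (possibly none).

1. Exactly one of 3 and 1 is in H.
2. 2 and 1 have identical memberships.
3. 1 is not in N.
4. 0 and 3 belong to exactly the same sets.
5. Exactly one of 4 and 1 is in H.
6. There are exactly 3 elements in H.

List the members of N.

From (3): 1 ∉ N.
(2): 2 matches 1: 2 ∉ N.
Suppose 0 ∈ N: no assignment then satisfies all the clues, so 0 ∉ N.

N = {}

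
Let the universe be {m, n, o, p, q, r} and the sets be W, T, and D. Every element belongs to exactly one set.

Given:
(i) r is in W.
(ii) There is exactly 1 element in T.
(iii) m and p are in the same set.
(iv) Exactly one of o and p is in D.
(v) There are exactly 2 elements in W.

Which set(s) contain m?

m: D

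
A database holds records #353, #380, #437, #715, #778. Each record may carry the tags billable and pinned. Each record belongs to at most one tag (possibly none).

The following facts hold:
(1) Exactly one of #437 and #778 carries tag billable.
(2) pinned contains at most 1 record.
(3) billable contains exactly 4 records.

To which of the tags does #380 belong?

#380: billable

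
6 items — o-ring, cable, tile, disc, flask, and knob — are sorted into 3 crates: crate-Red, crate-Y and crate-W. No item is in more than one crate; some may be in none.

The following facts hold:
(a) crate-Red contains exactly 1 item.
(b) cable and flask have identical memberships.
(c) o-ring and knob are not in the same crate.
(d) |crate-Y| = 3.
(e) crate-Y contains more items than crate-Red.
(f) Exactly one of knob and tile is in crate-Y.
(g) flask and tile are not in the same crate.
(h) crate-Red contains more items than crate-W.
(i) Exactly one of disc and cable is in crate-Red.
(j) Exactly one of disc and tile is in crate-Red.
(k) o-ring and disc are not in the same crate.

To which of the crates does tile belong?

tile: none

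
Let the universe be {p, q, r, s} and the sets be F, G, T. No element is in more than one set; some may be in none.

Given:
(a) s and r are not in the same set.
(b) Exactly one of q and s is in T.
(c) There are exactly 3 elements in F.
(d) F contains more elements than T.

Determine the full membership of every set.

F = {p, q, r}; G = {}; T = {s}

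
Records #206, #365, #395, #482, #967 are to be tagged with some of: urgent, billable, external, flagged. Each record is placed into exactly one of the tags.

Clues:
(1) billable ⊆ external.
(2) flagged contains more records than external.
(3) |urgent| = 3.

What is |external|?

0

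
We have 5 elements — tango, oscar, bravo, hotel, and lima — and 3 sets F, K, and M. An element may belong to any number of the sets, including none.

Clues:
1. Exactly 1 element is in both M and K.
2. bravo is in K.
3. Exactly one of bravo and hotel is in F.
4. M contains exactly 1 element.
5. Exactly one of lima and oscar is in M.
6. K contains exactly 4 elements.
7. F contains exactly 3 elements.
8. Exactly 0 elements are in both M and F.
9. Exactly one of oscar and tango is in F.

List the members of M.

From (2): bravo ∈ K.
Suppose tango ∈ M: no assignment then satisfies all the clues, so tango ∉ M.

M = {oscar}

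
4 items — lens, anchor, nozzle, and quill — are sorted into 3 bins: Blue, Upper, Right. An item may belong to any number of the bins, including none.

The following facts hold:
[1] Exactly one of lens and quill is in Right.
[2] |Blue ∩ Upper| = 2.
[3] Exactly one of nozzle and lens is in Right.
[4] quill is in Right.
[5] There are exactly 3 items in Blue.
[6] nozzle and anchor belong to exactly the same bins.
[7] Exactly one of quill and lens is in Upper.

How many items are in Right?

3

From (4): quill ∈ Right.
(1) (exactly one): lens ∉ Right.
(3) (exactly one): nozzle ∈ Right.
(6): anchor matches nozzle: anchor ∈ Right.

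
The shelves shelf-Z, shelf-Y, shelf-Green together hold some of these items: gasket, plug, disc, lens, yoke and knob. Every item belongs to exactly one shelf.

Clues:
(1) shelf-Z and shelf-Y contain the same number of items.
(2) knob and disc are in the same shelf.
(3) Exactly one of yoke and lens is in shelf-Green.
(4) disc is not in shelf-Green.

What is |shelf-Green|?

2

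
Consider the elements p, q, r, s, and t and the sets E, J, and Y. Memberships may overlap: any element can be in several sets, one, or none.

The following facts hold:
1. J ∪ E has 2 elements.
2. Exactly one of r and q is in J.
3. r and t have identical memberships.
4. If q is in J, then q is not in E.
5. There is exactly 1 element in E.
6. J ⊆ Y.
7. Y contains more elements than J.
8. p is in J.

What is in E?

E = {p}

From (8): p ∈ J.
(6) with p ∈ J: p ∈ Y.
Suppose p ∉ E: no assignment then satisfies all the clues, so p ∈ E.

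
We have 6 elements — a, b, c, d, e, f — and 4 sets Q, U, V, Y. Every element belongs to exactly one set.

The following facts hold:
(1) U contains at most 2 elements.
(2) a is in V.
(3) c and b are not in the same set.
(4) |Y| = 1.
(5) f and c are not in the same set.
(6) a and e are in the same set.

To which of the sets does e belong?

e: V

From (2): a ∈ V.
(6): e matches a: e ∉ Q.
(6): e matches a: e ∉ U.
(6): e matches a: e ∈ V.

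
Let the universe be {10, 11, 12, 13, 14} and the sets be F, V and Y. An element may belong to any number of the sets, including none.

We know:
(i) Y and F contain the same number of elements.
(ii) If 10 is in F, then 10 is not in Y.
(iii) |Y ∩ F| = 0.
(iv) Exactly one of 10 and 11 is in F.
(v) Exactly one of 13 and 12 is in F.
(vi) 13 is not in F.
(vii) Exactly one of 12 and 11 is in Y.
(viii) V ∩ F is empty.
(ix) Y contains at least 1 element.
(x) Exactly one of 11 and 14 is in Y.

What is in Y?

Y = {11, 13}

From (vi): 13 ∉ F.
(v) (exactly one): 12 ∈ F.
(viii) (disjoint): 12 ∉ V.
Suppose 10 ∈ Y: no assignment then satisfies all the clues, so 10 ∉ Y.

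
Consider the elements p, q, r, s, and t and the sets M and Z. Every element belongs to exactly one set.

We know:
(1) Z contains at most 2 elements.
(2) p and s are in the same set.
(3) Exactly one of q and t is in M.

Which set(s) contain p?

p: M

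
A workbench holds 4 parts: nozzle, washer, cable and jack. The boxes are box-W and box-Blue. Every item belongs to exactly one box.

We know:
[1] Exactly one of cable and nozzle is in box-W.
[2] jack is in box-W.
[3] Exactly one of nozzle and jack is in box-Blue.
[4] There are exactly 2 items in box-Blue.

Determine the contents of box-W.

From (2): jack ∈ box-W.
(3) (exactly one): nozzle ∈ box-Blue.
(1) (exactly one): cable ∈ box-W.
(4): only 2 candidates remain for box-Blue, so all are in.

box-W = {cable, jack}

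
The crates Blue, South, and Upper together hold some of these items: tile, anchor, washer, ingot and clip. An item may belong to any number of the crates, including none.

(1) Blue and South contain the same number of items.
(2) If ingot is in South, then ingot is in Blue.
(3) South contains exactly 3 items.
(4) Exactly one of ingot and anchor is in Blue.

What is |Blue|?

3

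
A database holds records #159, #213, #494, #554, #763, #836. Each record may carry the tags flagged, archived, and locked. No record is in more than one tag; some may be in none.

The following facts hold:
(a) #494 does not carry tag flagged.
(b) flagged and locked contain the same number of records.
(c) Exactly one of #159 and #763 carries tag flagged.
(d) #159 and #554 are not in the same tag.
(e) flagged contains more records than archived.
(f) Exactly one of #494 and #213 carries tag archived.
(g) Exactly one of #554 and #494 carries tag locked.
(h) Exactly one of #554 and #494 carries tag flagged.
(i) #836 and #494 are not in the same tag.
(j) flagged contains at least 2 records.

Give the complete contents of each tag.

From (a): #494 ∉ flagged.
(h) (exactly one): #554 ∈ flagged.
(d): #159 ∉ flagged.
(g) (exactly one): #494 ∈ locked.
(i): #836 ∉ locked.
(c) (exactly one): #763 ∈ flagged.
(f) (exactly one): #213 ∈ archived.
Suppose #159 ∈ archived: no assignment then satisfies all the clues, so #159 ∉ archived.

flagged = {#554, #763}; archived = {#213}; locked = {#159, #494}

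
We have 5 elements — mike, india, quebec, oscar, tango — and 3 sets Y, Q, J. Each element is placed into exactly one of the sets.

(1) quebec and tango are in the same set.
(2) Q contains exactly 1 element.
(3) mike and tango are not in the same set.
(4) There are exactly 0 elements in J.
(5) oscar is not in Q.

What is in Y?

From (5): oscar ∉ Q.
(4): J already has 0, so the rest are out.
Only one set left: oscar ∈ Y.
Suppose mike ∈ Y: no assignment then satisfies all the clues, so mike ∉ Y.

Y = {india, oscar, quebec, tango}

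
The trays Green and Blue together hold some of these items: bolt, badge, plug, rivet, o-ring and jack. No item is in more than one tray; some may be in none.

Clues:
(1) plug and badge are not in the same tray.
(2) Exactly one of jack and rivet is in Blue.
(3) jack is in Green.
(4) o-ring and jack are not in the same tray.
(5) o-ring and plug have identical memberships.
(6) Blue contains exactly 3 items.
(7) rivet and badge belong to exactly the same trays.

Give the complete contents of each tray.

Green = {jack}; Blue = {badge, bolt, rivet}

From (3): jack ∈ Green.
(2) (exactly one): rivet ∈ Blue.
(4): o-ring ∉ Green.
(5): plug matches o-ring: plug ∉ Green.
(7): badge matches rivet: badge ∉ Green.
(7): badge matches rivet: badge ∈ Blue.
(1): plug ∉ Blue.
(5): o-ring matches plug: o-ring ∉ Blue.
(6): only 3 candidates remain for Blue, so all are in.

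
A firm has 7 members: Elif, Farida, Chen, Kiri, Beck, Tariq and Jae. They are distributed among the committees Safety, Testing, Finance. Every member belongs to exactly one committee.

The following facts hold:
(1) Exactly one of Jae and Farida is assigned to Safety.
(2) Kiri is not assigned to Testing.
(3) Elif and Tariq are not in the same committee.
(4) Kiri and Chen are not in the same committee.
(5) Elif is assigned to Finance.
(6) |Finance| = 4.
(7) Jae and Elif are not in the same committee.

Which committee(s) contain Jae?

Jae: Safety

From (2): Kiri ∉ Testing.
From (5): Elif ∈ Finance.
(3): Tariq ∉ Finance.
(7): Jae ∉ Finance.
Suppose Jae ∉ Safety: no assignment then satisfies all the clues, so Jae ∈ Safety.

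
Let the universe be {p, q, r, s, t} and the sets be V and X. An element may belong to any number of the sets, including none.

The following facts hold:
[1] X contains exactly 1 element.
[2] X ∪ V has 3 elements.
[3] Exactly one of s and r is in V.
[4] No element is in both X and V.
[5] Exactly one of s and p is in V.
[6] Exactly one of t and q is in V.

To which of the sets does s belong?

s: V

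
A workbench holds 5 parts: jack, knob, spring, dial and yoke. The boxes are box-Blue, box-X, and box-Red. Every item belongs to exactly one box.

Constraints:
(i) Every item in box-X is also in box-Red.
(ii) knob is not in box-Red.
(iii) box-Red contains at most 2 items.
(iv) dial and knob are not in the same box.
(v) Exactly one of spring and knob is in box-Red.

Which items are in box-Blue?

box-Blue = {jack, knob, yoke}

From (ii): knob ∉ box-Red.
(i) contrapositive: knob ∉ box-X.
(v) (exactly one): spring ∈ box-Red.
Only one box left: knob ∈ box-Blue.
(iv): dial ∉ box-Blue.
Suppose jack ∉ box-Blue: no assignment then satisfies all the clues, so jack ∈ box-Blue.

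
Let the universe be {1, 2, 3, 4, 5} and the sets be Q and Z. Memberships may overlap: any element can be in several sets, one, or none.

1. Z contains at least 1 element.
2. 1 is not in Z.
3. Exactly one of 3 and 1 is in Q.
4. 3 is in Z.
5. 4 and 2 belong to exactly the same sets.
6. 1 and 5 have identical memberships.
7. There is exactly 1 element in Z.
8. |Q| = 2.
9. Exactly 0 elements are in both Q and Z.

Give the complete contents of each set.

Q = {1, 5}; Z = {3}

From (2): 1 ∉ Z.
From (4): 3 ∈ Z.
(6): 5 matches 1: 5 ∉ Z.
(7): Z already has 1, so the rest are out.
Suppose 1 ∉ Q: no assignment then satisfies all the clues, so 1 ∈ Q.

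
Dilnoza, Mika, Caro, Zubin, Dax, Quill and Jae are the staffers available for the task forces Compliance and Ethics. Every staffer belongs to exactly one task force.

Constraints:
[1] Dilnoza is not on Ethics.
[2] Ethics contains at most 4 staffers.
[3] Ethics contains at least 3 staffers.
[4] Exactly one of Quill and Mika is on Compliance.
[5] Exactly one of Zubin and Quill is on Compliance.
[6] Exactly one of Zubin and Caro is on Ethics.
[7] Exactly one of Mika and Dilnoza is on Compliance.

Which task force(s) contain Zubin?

Zubin: Ethics

From (1): Dilnoza ∉ Ethics.
Only one task force left: Dilnoza ∈ Compliance.
(7) (exactly one): Mika ∉ Compliance.
Only one task force left: Mika ∈ Ethics.
(4) (exactly one): Quill ∈ Compliance.
(5) (exactly one): Zubin ∉ Compliance.
Only one task force left: Zubin ∈ Ethics.
(6) (exactly one): Caro ∉ Ethics.
Only one task force left: Caro ∈ Compliance.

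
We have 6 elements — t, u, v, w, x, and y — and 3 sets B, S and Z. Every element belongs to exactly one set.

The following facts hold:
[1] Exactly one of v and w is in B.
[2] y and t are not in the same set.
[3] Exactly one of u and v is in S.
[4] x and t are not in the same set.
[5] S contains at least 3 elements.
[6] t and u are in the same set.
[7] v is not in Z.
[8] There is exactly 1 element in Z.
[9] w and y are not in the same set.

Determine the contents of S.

From (7): v ∉ Z.
Suppose t ∉ S: no assignment then satisfies all the clues, so t ∈ S.

S = {t, u, w}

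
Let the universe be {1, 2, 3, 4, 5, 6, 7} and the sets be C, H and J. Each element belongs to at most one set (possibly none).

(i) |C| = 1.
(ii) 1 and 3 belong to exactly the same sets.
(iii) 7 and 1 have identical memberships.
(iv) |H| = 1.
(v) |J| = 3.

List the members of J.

J = {1, 3, 7}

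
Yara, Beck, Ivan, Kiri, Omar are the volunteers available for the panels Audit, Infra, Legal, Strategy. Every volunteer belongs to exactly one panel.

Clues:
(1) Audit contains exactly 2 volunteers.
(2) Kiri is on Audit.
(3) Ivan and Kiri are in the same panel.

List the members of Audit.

Audit = {Ivan, Kiri}

From (2): Kiri ∈ Audit.
(3): Ivan matches Kiri: Ivan ∈ Audit.
(1): Audit already has 2, so the rest are out.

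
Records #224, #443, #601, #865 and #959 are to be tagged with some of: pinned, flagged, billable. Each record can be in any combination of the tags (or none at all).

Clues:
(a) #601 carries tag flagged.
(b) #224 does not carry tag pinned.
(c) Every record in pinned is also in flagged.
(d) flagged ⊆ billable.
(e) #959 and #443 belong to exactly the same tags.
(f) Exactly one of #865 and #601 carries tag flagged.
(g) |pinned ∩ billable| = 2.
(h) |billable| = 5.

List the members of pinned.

pinned = {#443, #959}

From (a): #601 ∈ flagged.
From (b): #224 ∉ pinned.
(d) with #601 ∈ flagged: #601 ∈ billable.
(f) (exactly one): #865 ∉ flagged.
(h): only 5 candidates remain for billable, so all are in.
(c) contrapositive: #865 ∉ pinned.
Suppose #443 ∉ pinned: no assignment then satisfies all the clues, so #443 ∈ pinned.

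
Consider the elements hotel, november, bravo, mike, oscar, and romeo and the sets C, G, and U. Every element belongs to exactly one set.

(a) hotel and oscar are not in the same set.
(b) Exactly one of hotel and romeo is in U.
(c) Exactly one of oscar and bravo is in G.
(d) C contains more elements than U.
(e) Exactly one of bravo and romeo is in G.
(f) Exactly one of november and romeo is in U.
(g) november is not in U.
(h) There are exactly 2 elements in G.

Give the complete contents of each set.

C = {mike, november, oscar}; G = {bravo, hotel}; U = {romeo}

From (g): november ∉ U.
(f) (exactly one): romeo ∈ U.
(b) (exactly one): hotel ∉ U.
(e) (exactly one): bravo ∈ G.
(c) (exactly one): oscar ∉ G.
Suppose hotel ∈ C: no assignment then satisfies all the clues, so hotel ∉ C.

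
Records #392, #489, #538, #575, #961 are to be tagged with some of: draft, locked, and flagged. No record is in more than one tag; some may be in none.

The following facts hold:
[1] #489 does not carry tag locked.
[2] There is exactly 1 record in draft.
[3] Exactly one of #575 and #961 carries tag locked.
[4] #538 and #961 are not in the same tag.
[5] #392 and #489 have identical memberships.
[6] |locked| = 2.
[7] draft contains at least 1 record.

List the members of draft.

draft = {#961}

From (1): #489 ∉ locked.
(5): #392 matches #489: #392 ∉ locked.
Suppose #392 ∈ draft: no assignment then satisfies all the clues, so #392 ∉ draft.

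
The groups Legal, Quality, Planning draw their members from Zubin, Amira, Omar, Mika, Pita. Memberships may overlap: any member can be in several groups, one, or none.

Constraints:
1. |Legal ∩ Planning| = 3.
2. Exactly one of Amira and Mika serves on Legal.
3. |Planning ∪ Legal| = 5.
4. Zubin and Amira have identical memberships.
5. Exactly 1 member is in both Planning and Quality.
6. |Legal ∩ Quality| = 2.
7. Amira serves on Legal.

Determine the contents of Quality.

Quality = {Omar, Pita}

From (7): Amira ∈ Legal.
(2) (exactly one): Mika ∉ Legal.
(4): Zubin matches Amira: Zubin ∈ Legal.
Suppose Zubin ∈ Quality: no assignment then satisfies all the clues, so Zubin ∉ Quality.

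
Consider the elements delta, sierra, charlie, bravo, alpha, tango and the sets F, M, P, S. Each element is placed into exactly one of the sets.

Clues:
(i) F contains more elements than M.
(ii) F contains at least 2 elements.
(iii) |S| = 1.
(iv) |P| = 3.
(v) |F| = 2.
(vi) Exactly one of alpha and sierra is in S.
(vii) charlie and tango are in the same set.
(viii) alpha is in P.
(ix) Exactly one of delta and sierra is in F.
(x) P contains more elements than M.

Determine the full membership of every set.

F = {bravo, delta}; M = {}; P = {alpha, charlie, tango}; S = {sierra}

From (viii): alpha ∈ P.
(vi) (exactly one): sierra ∈ S.
(ix) (exactly one): delta ∈ F.
(iii): S already has 1, so the rest are out.
Suppose charlie ∈ F: no assignment then satisfies all the clues, so charlie ∉ F.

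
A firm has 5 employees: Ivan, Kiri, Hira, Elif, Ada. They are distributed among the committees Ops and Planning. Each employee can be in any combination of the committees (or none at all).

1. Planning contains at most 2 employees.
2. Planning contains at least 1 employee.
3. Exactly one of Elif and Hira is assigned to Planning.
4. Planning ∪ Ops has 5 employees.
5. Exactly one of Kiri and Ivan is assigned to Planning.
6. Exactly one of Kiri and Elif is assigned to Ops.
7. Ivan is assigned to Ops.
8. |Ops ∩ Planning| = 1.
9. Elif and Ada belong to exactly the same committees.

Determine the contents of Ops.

Ops = {Ada, Elif, Hira, Ivan}

From (7): Ivan ∈ Ops.
Suppose Kiri ∈ Ops: no assignment then satisfies all the clues, so Kiri ∉ Ops.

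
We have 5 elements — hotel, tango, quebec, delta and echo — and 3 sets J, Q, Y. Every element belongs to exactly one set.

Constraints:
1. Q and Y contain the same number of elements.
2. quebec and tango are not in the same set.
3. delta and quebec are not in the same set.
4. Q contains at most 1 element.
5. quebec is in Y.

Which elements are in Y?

Y = {quebec}

From (5): quebec ∈ Y.
(2): tango ∉ Y.
(3): delta ∉ Y.
Suppose hotel ∈ Y: no assignment then satisfies all the clues, so hotel ∉ Y.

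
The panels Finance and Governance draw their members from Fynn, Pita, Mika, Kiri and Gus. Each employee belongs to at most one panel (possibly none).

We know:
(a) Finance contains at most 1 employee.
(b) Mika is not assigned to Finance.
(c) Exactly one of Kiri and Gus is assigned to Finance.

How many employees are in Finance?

1

From (b): Mika ∉ Finance.
Suppose Fynn ∈ Finance: no assignment then satisfies all the clues, so Fynn ∉ Finance.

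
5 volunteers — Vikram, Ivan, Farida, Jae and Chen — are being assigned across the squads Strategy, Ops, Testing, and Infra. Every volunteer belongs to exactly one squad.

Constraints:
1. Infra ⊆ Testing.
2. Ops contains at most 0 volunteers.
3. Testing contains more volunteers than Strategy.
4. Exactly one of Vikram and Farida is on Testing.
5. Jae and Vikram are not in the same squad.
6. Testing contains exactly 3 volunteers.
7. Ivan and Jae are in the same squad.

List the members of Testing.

Testing = {Farida, Ivan, Jae}

(2): Ops already has 0, so the rest are out.
Suppose Vikram ∈ Testing: no assignment then satisfies all the clues, so Vikram ∉ Testing.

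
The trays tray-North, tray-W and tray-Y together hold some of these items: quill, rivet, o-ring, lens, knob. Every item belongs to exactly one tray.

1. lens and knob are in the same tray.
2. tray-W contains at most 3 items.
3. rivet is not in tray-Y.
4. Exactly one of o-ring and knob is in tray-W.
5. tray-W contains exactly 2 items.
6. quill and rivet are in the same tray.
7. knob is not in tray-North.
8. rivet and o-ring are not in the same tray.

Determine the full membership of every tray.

tray-North = {quill, rivet}; tray-W = {knob, lens}; tray-Y = {o-ring}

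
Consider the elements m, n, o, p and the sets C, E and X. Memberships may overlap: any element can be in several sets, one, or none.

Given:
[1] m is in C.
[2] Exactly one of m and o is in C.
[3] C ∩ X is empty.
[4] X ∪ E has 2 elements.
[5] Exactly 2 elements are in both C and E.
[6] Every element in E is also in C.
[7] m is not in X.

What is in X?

X = {}

From (1): m ∈ C.
From (7): m ∉ X.
(2) (exactly one): o ∉ C.
(6) contrapositive: o ∉ E.
Suppose n ∈ X: no assignment then satisfies all the clues, so n ∉ X.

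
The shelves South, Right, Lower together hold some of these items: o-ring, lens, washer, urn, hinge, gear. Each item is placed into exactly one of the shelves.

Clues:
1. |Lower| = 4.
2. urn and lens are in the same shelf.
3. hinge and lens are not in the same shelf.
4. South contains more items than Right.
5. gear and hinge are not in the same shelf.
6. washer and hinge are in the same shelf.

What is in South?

South = {hinge, washer}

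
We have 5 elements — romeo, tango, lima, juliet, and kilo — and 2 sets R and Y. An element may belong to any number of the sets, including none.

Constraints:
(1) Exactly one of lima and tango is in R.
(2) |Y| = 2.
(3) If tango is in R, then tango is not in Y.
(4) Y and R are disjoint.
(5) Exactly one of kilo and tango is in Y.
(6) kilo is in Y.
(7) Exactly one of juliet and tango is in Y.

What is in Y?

Y = {juliet, kilo}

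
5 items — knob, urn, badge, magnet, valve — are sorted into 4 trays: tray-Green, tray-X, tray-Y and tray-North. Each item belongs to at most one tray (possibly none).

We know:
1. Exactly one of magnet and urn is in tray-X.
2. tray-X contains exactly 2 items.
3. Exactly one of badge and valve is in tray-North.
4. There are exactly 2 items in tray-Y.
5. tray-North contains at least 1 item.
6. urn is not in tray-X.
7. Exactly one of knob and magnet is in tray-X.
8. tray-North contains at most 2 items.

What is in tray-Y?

tray-Y = {knob, urn}

From (6): urn ∉ tray-X.
(1) (exactly one): magnet ∈ tray-X.
(7) (exactly one): knob ∉ tray-X.
Suppose knob ∉ tray-Y: no assignment then satisfies all the clues, so knob ∈ tray-Y.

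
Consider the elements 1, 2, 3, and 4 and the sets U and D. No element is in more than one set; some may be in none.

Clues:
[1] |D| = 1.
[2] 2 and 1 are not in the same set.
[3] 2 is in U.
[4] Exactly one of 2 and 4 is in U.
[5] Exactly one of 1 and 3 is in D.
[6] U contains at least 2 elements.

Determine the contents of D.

From (3): 2 ∈ U.
(2): 1 ∉ U.
(4) (exactly one): 4 ∉ U.
(6): only 2 candidates remain for U, so all are in.
(5) (exactly one): 1 ∈ D.
(1): D already has 1, so the rest are out.

D = {1}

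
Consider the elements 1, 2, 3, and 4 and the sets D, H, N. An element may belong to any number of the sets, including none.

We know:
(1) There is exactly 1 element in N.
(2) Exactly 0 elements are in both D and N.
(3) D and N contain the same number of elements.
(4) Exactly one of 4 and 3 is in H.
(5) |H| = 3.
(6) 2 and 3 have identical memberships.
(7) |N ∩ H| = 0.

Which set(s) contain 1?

1: D, H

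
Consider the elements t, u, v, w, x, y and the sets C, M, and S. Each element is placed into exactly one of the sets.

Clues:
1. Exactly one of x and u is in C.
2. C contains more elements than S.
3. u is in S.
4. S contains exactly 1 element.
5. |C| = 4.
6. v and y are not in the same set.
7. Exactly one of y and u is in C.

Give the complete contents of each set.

From (3): u ∈ S.
(1) (exactly one): x ∈ C.
(4): S already has 1, so the rest are out.
(7) (exactly one): y ∈ C.
(6): v ∉ C.
Only one set left: v ∈ M.
(5): only 4 candidates remain for C, so all are in.

C = {t, w, x, y}; M = {v}; S = {u}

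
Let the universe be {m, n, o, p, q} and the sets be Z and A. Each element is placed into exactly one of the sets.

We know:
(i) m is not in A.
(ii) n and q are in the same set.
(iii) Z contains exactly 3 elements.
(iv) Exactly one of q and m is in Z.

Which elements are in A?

From (i): m ∉ A.
Only one set left: m ∈ Z.
(iv) (exactly one): q ∉ Z.
Only one set left: q ∈ A.
(ii): n matches q: n ∉ Z.
(ii): n matches q: n ∈ A.
(iii): only 3 candidates remain for Z, so all are in.

A = {n, q}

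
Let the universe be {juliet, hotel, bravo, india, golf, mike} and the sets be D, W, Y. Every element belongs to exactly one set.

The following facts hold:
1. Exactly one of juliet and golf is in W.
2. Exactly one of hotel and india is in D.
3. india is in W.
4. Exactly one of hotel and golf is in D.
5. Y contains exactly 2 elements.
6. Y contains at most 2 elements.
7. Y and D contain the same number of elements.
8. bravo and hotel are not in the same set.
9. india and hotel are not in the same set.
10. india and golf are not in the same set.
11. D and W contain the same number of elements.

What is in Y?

Y = {bravo, golf}

From (3): india ∈ W.
(2) (exactly one): hotel ∈ D.
(4) (exactly one): golf ∉ D.
(8): bravo ∉ D.
(10): golf ∉ W.
Only one set left: golf ∈ Y.
(1) (exactly one): juliet ∈ W.
Suppose bravo ∉ Y: no assignment then satisfies all the clues, so bravo ∈ Y.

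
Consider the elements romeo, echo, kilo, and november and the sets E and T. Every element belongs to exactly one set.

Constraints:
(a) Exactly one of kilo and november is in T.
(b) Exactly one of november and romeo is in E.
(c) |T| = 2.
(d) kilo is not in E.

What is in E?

E = {echo, november}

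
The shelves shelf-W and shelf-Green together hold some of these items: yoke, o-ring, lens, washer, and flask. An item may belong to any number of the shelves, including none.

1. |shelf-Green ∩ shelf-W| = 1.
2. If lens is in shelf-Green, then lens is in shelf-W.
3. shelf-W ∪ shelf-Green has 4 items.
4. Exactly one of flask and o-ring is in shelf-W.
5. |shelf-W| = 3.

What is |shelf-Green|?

2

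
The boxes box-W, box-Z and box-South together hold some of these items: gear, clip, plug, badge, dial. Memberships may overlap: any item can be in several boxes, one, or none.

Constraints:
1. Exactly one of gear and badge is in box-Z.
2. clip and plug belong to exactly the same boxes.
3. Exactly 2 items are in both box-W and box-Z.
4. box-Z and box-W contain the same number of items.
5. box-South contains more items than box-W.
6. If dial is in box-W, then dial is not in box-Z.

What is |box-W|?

3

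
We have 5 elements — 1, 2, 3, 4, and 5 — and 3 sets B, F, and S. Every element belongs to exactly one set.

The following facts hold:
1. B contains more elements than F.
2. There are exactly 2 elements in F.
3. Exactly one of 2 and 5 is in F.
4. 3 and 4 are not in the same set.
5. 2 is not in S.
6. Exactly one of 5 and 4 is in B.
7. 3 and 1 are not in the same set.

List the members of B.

B = {1, 2, 4}

From (5): 2 ∉ S.
Suppose 1 ∉ B: no assignment then satisfies all the clues, so 1 ∈ B.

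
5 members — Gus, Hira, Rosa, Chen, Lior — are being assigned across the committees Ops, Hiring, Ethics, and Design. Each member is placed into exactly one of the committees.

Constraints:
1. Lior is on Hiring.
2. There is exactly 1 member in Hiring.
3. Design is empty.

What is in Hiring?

From (1): Lior ∈ Hiring.
(2): Hiring already has 1, so the rest are out.
(3): Design already has 0, so the rest are out.

Hiring = {Lior}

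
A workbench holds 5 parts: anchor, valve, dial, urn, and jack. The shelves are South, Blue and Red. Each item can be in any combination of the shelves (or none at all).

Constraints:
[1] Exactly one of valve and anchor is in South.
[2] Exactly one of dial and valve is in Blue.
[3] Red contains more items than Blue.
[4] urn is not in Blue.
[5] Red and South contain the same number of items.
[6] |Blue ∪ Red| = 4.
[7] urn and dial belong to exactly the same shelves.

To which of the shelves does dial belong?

dial: Red, South

From (4): urn ∉ Blue.
(7): dial matches urn: dial ∉ Blue.
(2) (exactly one): valve ∈ Blue.
Suppose dial ∉ South: no assignment then satisfies all the clues, so dial ∈ South.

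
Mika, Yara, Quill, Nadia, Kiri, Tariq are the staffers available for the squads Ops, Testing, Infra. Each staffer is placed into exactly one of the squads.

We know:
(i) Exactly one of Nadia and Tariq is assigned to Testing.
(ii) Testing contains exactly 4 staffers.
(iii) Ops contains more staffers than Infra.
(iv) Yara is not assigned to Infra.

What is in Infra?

Infra = {}

From (iv): Yara ∉ Infra.
Suppose Mika ∈ Infra: no assignment then satisfies all the clues, so Mika ∉ Infra.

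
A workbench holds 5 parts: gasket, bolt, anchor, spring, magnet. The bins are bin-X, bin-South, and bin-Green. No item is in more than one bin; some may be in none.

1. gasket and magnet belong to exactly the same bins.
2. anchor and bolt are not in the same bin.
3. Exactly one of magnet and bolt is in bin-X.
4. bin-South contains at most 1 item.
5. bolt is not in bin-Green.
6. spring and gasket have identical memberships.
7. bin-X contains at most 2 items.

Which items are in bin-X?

From (5): bolt ∉ bin-Green.
Suppose gasket ∈ bin-X: no assignment then satisfies all the clues, so gasket ∉ bin-X.

bin-X = {bolt}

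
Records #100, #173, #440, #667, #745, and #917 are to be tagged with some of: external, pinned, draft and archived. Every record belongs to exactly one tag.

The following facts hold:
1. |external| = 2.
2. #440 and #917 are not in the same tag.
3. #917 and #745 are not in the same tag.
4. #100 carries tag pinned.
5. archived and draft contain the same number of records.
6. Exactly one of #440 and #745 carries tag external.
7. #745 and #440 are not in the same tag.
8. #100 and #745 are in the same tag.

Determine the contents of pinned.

pinned = {#100, #745}

From (4): #100 ∈ pinned.
(8): #745 matches #100: #745 ∉ external.
(8): #745 matches #100: #745 ∈ pinned.
(3): #917 ∉ pinned.
(6) (exactly one): #440 ∈ external.
(2): #917 ∉ external.
Suppose #173 ∈ pinned: no assignment then satisfies all the clues, so #173 ∉ pinned.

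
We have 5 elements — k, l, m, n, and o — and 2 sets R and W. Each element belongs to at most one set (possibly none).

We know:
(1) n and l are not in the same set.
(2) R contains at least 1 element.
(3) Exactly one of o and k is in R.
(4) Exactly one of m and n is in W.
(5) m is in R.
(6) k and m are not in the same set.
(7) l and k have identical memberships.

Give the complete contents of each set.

R = {m, o}; W = {n}

From (5): m ∈ R.
(4) (exactly one): n ∈ W.
(6): k ∉ R.
(7): l matches k: l ∉ R.
(1): l ∉ W.
(3) (exactly one): o ∈ R.
(7): k matches l: k ∉ W.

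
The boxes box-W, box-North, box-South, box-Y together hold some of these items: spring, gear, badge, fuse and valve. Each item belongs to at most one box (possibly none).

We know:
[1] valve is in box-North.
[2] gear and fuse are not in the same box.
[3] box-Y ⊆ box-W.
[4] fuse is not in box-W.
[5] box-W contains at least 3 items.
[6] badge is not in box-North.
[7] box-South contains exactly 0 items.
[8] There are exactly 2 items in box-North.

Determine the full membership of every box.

From (1): valve ∈ box-North.
From (4): fuse ∉ box-W.
From (6): badge ∉ box-North.
(3) contrapositive: fuse ∉ box-Y.
(5): only 3 candidates remain for box-W, so all are in.
(7): box-South already has 0, so the rest are out.
(8): only 2 candidates remain for box-North, so all are in.

box-W = {badge, gear, spring}; box-North = {fuse, valve}; box-South = {}; box-Y = {}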